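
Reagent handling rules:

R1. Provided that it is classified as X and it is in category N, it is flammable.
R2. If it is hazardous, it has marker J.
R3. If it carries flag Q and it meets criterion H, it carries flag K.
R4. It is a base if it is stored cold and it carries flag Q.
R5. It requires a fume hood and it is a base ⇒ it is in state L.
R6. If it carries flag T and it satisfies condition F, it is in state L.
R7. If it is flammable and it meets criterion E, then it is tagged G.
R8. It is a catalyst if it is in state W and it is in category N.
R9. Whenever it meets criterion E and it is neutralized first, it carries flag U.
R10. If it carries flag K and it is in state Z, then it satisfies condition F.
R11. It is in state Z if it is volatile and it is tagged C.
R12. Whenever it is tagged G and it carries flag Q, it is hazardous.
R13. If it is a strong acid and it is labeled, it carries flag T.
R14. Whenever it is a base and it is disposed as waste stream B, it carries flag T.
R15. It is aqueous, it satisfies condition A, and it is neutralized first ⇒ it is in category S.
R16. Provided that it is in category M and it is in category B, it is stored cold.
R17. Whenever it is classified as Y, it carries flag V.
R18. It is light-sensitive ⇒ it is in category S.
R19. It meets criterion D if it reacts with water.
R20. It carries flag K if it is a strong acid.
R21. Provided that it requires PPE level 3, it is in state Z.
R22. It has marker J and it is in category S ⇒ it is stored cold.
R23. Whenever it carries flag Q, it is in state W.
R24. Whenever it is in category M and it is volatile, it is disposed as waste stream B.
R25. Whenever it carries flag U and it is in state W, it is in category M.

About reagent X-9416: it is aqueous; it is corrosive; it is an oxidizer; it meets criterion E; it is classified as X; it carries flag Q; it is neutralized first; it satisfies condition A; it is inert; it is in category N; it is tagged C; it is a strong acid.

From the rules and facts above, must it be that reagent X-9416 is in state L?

Forward chaining from the given facts derives: is flammable, is tagged G, carries flag U, is hazardous, is in category S, carries flag K, is in state W, is in category M, has marker J, is a catalyst, is stored cold, is a base.
Rules concluding "it is in state L": R5 needs "it requires a fume hood"; R6 needs "it carries flag T" — none of these are established.

No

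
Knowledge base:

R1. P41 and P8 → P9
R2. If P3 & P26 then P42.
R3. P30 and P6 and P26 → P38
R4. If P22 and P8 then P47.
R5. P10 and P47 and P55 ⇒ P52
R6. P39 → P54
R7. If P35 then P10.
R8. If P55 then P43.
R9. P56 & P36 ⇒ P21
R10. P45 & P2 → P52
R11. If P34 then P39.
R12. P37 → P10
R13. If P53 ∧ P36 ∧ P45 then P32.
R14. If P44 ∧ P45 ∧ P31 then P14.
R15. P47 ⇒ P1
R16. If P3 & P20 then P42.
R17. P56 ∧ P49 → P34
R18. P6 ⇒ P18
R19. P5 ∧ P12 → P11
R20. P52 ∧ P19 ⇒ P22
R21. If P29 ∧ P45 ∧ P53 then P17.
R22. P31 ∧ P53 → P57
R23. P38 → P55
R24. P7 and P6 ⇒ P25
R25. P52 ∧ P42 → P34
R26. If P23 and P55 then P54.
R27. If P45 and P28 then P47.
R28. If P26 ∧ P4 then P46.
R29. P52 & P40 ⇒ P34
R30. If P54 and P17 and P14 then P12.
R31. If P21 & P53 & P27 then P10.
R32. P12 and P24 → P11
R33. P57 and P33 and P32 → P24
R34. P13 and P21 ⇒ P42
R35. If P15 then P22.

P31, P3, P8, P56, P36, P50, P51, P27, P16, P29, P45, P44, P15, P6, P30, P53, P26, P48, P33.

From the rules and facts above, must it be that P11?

Yes

P42  (by R2: P3, P26)
P38  (by R3: P30, P6, P26)
P21  (by R9: P56, P36)
P32  (by R13: P53, P36, P45)
P14  (by R14: P44, P45, P31)
P17  (by R21: P29, P45, P53)
P57  (by R22: P31, P53)
P55  (by R23: P38)
P10  (by R31: P21, P53, P27)
P24  (by R33: P57, P33, P32)
P22  (by R35: P15)
P47  (by R4: P22, P8)
P52  (by R5: P10, P47, P55)
P34  (by R25: P52, P42)
P39  (by R11: P34)
P54  (by R6: P39)
P12  (by R30: P54, P17, P14)
P11  (by R32: P12, P24)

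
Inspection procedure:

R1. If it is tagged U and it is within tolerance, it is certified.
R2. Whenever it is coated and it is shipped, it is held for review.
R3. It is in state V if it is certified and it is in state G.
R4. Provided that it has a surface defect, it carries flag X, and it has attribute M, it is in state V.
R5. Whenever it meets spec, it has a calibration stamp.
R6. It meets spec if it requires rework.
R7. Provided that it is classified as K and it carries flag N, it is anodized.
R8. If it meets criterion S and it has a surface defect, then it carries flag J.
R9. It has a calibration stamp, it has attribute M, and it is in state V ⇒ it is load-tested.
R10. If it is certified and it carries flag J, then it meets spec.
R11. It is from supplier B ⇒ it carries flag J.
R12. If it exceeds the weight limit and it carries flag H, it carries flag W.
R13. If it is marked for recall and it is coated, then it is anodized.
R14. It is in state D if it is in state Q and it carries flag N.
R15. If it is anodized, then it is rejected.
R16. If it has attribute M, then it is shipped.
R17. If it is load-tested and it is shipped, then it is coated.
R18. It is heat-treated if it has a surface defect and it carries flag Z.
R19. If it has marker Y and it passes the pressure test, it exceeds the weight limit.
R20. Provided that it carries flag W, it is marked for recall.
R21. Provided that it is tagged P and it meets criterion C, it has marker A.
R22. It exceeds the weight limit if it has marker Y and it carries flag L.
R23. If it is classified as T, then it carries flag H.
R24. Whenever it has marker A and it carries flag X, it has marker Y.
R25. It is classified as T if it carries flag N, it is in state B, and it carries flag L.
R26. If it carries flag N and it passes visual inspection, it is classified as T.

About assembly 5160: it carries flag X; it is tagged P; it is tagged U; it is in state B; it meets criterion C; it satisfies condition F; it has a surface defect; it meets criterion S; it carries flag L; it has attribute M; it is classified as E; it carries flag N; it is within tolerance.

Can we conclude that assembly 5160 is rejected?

By R1 (it is tagged U, it is within tolerance): it is certified.
By R4 (it has a surface defect, it carries flag X, it has attribute M): it is in state V.
By R8 (it meets criterion S, it has a surface defect): it carries flag J.
By R10 (it is certified, it carries flag J): it meets spec.
By R16 (it has attribute M): it is shipped.
By R21 (it is tagged P, it meets criterion C): it has marker A.
By R24 (it has marker A, it carries flag X): it has marker Y.
By R25 (it carries flag N, it is in state B, it carries flag L): it is classified as T.
By R5 (it meets spec): it has a calibration stamp.
By R9 (it has a calibration stamp, it has attribute M, it is in state V): it is load-tested.
By R17 (it is load-tested, it is shipped): it is coated.
By R22 (it has marker Y, it carries flag L): it exceeds the weight limit.
By R23 (it is classified as T): it carries flag H.
By R12 (it exceeds the weight limit, it carries flag H): it carries flag W.
By R20 (it carries flag W): it is marked for recall.
By R13 (it is marked for recall, it is coated): it is anodized.
By R15 (it is anodized): it is rejected.

Yes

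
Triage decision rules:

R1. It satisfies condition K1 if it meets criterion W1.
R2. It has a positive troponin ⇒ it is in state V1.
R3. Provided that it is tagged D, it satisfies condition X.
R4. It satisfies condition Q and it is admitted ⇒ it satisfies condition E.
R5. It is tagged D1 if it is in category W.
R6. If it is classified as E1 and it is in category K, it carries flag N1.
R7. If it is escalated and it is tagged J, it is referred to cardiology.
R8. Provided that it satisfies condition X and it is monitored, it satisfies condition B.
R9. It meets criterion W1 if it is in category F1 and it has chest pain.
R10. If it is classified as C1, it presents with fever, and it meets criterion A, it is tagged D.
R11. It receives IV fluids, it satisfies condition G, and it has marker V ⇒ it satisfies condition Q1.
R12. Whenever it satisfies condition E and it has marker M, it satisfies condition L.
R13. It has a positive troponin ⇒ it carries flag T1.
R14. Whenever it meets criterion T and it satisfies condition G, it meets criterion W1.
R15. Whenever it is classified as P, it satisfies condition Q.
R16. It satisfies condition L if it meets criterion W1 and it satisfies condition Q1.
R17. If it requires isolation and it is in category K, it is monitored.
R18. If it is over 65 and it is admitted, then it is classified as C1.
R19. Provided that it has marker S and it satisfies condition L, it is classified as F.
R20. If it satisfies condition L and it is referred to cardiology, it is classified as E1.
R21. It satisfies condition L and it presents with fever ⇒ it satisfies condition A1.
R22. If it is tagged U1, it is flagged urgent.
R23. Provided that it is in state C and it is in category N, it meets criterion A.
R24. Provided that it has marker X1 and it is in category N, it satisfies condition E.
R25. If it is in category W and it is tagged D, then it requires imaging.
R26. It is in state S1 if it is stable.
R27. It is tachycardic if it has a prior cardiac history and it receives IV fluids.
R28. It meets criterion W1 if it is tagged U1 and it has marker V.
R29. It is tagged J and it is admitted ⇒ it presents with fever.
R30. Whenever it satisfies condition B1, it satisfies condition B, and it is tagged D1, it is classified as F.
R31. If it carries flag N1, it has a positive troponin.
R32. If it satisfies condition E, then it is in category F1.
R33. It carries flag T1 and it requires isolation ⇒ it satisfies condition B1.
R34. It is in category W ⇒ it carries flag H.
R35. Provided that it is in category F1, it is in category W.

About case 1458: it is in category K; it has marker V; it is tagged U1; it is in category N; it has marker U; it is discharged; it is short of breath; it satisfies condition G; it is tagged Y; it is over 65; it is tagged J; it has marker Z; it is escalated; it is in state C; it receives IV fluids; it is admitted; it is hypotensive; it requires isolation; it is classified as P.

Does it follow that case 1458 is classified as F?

By R7 (it is escalated, it is tagged J): it is referred to cardiology.
By R11 (it receives IV fluids, it satisfies condition G, it has marker V): it satisfies condition Q1.
By R15 (it is classified as P): it satisfies condition Q.
By R17 (it requires isolation, it is in category K): it is monitored.
By R18 (it is over 65, it is admitted): it is classified as C1.
By R23 (it is in state C, it is in category N): it meets criterion A.
By R28 (it is tagged U1, it has marker V): it meets criterion W1.
By R29 (it is tagged J, it is admitted): it presents with fever.
By R4 (it satisfies condition Q, it is admitted): it satisfies condition E.
By R10 (it is classified as C1, it presents with fever, it meets criterion A): it is tagged D.
By R16 (it meets criterion W1, it satisfies condition Q1): it satisfies condition L.
By R20 (it satisfies condition L, it is referred to cardiology): it is classified as E1.
By R32 (it satisfies condition E): it is in category F1.
By R35 (it is in category F1): it is in category W.
By R3 (it is tagged D): it satisfies condition X.
By R5 (it is in category W): it is tagged D1.
By R6 (it is classified as E1, it is in category K): it carries flag N1.
By R8 (it satisfies condition X, it is monitored): it satisfies condition B.
By R31 (it carries flag N1): it has a positive troponin.
By R13 (it has a positive troponin): it carries flag T1.
By R33 (it carries flag T1, it requires isolation): it satisfies condition B1.
By R30 (it satisfies condition B1, it satisfies condition B, it is tagged D1): it is classified as F.

Yes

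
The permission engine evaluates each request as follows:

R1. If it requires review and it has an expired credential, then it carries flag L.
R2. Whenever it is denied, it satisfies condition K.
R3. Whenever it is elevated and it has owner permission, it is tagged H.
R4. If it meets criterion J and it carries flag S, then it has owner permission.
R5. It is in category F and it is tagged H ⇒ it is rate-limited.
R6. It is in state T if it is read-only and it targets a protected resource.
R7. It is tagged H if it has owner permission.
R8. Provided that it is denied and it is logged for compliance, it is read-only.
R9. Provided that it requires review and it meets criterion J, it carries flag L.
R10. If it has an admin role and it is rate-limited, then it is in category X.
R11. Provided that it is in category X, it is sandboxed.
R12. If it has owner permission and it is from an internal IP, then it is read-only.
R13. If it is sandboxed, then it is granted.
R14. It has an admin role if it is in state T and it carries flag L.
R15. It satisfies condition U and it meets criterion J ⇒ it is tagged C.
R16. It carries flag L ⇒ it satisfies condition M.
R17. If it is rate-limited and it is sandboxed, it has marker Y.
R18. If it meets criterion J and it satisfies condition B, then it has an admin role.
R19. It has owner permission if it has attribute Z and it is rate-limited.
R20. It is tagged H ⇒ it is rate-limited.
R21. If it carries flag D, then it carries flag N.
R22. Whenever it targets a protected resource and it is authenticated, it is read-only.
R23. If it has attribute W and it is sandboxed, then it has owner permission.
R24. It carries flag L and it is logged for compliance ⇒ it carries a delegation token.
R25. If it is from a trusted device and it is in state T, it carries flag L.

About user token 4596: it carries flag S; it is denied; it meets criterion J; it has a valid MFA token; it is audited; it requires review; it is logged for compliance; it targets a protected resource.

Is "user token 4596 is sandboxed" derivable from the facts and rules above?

By R4 (it meets criterion J, it carries flag S): it has owner permission.
By R7 (it has owner permission): it is tagged H.
By R8 (it is denied, it is logged for compliance): it is read-only.
By R9 (it requires review, it meets criterion J): it carries flag L.
By R20 (it is tagged H): it is rate-limited.
By R6 (it is read-only, it targets a protected resource): it is in state T.
By R14 (it is in state T, it carries flag L): it has an admin role.
By R10 (it has an admin role, it is rate-limited): it is in category X.
By R11 (it is in category X): it is sandboxed.

Yes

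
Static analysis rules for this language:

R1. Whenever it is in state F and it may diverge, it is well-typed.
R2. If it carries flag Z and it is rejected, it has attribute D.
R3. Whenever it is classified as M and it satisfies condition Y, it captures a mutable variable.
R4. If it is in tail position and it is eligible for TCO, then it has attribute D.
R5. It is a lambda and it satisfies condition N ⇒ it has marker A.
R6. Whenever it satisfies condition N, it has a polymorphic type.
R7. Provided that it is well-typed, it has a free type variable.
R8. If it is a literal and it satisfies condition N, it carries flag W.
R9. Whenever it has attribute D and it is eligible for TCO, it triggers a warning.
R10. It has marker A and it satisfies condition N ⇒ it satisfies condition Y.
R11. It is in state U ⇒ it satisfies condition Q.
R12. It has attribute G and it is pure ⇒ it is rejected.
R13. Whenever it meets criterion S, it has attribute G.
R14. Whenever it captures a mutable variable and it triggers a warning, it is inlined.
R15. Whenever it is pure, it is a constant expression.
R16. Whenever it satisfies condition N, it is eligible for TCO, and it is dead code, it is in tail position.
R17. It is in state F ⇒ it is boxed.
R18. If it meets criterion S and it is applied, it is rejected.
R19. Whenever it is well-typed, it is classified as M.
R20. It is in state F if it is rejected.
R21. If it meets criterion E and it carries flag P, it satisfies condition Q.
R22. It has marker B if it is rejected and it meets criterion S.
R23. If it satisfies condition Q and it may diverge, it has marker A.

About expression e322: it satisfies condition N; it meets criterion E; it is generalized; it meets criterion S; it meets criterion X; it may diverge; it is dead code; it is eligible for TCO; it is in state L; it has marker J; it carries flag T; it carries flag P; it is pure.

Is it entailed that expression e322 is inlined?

By R13 (it meets criterion S): it has attribute G.
By R16 (it satisfies condition N, it is eligible for TCO, it is dead code): it is in tail position.
By R21 (it meets criterion E, it carries flag P): it satisfies condition Q.
By R23 (it satisfies condition Q, it may diverge): it has marker A.
By R4 (it is in tail position, it is eligible for TCO): it has attribute D.
By R9 (it has attribute D, it is eligible for TCO): it triggers a warning.
By R10 (it has marker A, it satisfies condition N): it satisfies condition Y.
By R12 (it has attribute G, it is pure): it is rejected.
By R20 (it is rejected): it is in state F.
By R1 (it is in state F, it may diverge): it is well-typed.
By R19 (it is well-typed): it is classified as M.
By R3 (it is classified as M, it satisfies condition Y): it captures a mutable variable.
By R14 (it captures a mutable variable, it triggers a warning): it is inlined.

Yes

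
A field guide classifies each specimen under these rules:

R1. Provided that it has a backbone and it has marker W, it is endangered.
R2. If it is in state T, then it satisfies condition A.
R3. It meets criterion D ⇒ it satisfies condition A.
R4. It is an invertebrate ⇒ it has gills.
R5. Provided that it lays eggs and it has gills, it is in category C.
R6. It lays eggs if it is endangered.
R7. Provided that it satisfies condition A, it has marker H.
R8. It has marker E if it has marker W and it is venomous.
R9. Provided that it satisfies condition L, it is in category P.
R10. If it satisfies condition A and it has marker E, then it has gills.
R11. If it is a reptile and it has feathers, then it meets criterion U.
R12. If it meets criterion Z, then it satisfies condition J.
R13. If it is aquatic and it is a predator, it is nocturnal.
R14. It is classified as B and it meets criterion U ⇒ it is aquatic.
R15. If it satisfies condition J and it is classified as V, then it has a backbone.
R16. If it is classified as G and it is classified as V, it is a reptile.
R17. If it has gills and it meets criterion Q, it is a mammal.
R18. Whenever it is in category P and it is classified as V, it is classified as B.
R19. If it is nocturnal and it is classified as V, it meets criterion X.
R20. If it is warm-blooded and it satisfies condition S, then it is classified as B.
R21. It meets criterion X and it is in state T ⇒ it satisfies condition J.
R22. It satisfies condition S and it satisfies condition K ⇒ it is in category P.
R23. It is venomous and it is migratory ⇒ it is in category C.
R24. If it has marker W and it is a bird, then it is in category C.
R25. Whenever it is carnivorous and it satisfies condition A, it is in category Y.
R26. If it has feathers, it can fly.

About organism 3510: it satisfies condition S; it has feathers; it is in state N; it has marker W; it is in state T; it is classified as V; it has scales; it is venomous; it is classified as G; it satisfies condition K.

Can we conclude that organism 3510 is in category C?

Forward chaining from the given facts derives: satisfies condition A, has marker H, has marker E, has gills, is a reptile, is in category P, can fly, meets criterion U, is classified as B, is aquatic.
Rules concluding "it is in category C": R5 needs "it lays eggs"; R23 needs "it is migratory"; R24 needs "it is a bird" — none of these are established.

No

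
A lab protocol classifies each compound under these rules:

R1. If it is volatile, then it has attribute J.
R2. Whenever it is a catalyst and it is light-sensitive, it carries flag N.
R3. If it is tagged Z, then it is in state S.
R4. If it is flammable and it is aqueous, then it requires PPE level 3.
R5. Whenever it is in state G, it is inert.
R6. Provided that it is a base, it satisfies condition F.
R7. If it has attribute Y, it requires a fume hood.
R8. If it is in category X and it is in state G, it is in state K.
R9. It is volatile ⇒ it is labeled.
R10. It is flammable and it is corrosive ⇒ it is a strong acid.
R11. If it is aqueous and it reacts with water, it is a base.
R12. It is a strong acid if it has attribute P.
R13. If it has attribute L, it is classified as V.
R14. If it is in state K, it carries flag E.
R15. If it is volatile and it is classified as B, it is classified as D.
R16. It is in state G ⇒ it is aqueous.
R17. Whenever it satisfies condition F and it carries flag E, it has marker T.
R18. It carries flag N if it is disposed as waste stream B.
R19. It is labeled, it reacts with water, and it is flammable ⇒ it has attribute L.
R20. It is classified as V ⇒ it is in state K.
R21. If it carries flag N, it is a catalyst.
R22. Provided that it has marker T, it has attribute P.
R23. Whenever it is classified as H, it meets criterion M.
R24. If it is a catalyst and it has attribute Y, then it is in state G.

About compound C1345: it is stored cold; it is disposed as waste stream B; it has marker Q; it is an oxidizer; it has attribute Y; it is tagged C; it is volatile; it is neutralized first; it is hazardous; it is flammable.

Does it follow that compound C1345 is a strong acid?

Forward chaining from the given facts derives: has attribute J, requires a fume hood, is labeled, carries flag N, is a catalyst, is in state G, is inert, is aqueous, requires PPE level 3.
Rules concluding "it is a strong acid": R10 needs "it is corrosive"; R12 needs "it has attribute P" — none of these are established.

No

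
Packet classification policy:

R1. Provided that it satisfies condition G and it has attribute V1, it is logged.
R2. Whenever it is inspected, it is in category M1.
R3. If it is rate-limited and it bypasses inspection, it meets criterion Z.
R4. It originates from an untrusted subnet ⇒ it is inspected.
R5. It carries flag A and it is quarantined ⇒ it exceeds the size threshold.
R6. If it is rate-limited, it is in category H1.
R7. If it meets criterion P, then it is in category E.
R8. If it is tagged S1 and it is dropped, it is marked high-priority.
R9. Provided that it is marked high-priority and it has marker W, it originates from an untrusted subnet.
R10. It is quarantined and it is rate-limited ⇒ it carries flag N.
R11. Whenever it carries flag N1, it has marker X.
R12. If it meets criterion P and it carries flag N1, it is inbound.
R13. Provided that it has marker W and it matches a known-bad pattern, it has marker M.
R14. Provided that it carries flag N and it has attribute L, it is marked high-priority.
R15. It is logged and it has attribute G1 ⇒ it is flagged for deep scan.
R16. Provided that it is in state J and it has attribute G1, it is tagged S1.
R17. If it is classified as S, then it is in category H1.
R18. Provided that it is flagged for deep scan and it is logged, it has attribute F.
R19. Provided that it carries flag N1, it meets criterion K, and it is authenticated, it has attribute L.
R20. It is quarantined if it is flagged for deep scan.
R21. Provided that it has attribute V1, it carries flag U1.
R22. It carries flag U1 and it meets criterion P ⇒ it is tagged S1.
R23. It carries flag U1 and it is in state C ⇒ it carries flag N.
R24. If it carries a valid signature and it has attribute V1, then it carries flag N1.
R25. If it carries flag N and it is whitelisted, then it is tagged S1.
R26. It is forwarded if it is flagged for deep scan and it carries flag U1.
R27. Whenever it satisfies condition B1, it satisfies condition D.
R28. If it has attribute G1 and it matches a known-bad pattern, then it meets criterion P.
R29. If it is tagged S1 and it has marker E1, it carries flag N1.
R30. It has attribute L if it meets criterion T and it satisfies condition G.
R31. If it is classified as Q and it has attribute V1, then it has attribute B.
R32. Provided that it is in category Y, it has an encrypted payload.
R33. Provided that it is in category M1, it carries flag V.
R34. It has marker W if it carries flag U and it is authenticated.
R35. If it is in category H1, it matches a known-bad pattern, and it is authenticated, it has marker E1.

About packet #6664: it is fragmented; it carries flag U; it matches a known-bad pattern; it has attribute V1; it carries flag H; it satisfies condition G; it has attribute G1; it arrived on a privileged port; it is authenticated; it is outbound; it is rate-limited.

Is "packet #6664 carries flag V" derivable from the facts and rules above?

No

Forward chaining from the given facts derives: is logged, is in category H1, is flagged for deep scan, has attribute F, is quarantined, carries flag U1, is forwarded, meets criterion P, has marker W, has marker E1, is in category E, carries flag N, has marker M, is tagged S1, carries flag N1, has marker X, is inbound.
The only rule concluding "it carries flag V" is R33, which needs "it is in category M1"; that is never established.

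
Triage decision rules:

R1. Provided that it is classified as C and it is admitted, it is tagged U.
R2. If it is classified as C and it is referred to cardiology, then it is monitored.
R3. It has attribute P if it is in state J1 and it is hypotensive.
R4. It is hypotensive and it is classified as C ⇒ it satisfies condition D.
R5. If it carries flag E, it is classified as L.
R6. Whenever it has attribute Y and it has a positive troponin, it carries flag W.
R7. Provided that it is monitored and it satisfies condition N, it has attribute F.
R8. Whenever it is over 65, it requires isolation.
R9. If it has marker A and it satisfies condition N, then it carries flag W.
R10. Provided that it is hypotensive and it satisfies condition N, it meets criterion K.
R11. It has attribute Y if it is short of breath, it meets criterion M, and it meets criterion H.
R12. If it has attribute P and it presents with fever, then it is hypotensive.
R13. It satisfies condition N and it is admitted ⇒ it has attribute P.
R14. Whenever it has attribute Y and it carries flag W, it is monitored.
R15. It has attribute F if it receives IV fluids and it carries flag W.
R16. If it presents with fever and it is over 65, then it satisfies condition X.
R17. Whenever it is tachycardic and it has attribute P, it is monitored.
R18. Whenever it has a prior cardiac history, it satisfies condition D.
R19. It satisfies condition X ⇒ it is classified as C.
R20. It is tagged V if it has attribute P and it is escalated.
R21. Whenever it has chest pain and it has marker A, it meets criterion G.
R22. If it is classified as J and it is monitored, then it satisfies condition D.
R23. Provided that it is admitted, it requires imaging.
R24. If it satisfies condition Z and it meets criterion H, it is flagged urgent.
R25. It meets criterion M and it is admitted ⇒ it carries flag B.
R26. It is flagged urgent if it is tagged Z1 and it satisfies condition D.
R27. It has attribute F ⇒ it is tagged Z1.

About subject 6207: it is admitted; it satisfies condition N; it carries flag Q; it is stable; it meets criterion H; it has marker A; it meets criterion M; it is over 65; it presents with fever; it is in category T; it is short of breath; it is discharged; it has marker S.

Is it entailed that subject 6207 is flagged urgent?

Yes

By R9 (it has marker A, it satisfies condition N): it carries flag W.
By R11 (it is short of breath, it meets criterion M, it meets criterion H): it has attribute Y.
By R13 (it satisfies condition N, it is admitted): it has attribute P.
By R14 (it has attribute Y, it carries flag W): it is monitored.
By R16 (it presents with fever, it is over 65): it satisfies condition X.
By R19 (it satisfies condition X): it is classified as C.
By R7 (it is monitored, it satisfies condition N): it has attribute F.
By R12 (it has attribute P, it presents with fever): it is hypotensive.
By R27 (it has attribute F): it is tagged Z1.
By R4 (it is hypotensive, it is classified as C): it satisfies condition D.
By R26 (it is tagged Z1, it satisfies condition D): it is flagged urgent.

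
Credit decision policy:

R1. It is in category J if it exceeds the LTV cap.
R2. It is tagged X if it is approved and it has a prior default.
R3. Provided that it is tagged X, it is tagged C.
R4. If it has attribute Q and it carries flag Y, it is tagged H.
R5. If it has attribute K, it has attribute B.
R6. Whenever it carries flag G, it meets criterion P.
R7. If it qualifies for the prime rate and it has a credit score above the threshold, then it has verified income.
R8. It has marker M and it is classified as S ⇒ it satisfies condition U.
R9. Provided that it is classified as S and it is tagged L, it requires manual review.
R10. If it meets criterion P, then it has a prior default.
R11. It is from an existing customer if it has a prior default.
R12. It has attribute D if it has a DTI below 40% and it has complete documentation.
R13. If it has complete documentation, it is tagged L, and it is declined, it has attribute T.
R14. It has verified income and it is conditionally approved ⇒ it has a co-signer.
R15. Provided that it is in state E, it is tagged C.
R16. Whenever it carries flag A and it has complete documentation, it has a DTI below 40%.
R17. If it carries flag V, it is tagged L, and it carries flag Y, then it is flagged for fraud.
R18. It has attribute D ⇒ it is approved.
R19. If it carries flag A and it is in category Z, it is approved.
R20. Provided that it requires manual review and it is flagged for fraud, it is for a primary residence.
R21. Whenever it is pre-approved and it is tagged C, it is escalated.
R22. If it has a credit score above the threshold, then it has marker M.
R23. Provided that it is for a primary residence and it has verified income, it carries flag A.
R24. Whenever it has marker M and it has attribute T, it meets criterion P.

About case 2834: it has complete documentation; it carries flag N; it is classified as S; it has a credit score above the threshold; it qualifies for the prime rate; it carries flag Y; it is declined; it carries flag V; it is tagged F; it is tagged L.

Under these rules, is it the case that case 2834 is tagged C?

Yes

By R7 (it qualifies for the prime rate, it has a credit score above the threshold): it has verified income.
By R9 (it is classified as S, it is tagged L): it requires manual review.
By R13 (it has complete documentation, it is tagged L, it is declined): it has attribute T.
By R17 (it carries flag V, it is tagged L, it carries flag Y): it is flagged for fraud.
By R20 (it requires manual review, it is flagged for fraud): it is for a primary residence.
By R22 (it has a credit score above the threshold): it has marker M.
By R23 (it is for a primary residence, it has verified income): it carries flag A.
By R24 (it has marker M, it has attribute T): it meets criterion P.
By R10 (it meets criterion P): it has a prior default.
By R16 (it carries flag A, it has complete documentation): it has a DTI below 40%.
By R12 (it has a DTI below 40%, it has complete documentation): it has attribute D.
By R18 (it has attribute D): it is approved.
By R2 (it is approved, it has a prior default): it is tagged X.
By R3 (it is tagged X): it is tagged C.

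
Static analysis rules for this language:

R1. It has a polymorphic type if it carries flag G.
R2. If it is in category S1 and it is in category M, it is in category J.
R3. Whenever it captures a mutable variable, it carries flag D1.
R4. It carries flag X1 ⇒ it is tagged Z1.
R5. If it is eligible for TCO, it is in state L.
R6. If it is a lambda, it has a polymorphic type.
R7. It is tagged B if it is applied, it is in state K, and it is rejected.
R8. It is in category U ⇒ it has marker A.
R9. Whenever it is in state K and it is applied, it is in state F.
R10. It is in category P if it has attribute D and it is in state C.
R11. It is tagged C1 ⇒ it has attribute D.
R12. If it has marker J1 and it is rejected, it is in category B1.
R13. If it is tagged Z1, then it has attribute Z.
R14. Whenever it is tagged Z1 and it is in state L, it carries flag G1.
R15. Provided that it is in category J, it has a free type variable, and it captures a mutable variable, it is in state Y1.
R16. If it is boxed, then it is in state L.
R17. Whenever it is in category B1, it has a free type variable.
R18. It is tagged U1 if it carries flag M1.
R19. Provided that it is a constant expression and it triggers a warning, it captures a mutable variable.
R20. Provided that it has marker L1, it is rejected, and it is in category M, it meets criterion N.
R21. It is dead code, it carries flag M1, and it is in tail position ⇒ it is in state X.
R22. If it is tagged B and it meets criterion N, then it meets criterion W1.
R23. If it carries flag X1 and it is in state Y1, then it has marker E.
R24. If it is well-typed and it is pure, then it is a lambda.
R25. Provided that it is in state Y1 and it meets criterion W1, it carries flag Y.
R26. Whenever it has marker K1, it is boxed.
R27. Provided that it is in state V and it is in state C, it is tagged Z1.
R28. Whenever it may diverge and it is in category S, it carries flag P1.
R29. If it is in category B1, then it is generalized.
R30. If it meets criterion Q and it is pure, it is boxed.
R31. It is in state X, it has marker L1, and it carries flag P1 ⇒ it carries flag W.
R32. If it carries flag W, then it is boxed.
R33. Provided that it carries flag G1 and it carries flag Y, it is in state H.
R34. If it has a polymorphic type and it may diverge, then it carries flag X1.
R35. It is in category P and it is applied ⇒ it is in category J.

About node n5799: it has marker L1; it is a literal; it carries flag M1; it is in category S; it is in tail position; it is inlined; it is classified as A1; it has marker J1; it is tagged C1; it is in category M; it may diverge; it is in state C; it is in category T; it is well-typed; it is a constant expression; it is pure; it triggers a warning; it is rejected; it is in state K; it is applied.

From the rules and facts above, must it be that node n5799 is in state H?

No

Forward chaining from the given facts derives: is tagged B, is in state F, has attribute D, is in category B1, has a free type variable, is tagged U1, captures a mutable variable, meets criterion N, meets criterion W1, is a lambda, carries flag P1, is generalized, carries flag D1, has a polymorphic type, is in category P, carries flag X1, is in category J, is tagged Z1, has attribute Z, is in state Y1, has marker E, carries flag Y.
The only rule concluding "it is in state H" is R33, which needs "it carries flag G1"; that is never established.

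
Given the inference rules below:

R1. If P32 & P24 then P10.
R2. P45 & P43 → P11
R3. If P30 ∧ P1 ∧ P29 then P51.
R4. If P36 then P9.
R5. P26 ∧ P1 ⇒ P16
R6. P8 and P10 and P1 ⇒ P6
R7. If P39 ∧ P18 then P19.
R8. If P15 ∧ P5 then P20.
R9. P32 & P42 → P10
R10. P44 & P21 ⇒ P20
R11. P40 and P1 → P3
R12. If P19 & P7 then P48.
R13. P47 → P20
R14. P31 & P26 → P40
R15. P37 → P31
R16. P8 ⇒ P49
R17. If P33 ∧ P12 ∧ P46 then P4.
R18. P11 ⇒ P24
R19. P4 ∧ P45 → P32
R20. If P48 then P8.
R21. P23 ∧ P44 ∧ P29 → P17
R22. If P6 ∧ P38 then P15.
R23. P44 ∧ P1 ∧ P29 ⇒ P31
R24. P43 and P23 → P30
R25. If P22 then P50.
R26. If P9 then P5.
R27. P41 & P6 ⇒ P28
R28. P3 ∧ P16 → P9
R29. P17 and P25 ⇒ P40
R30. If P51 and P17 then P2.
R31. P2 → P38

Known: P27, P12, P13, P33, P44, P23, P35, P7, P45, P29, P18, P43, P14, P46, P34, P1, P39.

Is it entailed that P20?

No

Forward chaining from the given facts derives: P11, P19, P48, P4, P24, P32, P8, P17, P31, P30, P10, P51, P6, P49, P2, P38, P15.
Rules concluding P20: R8 needs P5; R10 needs P21; R13 needs P47 — none of these are established.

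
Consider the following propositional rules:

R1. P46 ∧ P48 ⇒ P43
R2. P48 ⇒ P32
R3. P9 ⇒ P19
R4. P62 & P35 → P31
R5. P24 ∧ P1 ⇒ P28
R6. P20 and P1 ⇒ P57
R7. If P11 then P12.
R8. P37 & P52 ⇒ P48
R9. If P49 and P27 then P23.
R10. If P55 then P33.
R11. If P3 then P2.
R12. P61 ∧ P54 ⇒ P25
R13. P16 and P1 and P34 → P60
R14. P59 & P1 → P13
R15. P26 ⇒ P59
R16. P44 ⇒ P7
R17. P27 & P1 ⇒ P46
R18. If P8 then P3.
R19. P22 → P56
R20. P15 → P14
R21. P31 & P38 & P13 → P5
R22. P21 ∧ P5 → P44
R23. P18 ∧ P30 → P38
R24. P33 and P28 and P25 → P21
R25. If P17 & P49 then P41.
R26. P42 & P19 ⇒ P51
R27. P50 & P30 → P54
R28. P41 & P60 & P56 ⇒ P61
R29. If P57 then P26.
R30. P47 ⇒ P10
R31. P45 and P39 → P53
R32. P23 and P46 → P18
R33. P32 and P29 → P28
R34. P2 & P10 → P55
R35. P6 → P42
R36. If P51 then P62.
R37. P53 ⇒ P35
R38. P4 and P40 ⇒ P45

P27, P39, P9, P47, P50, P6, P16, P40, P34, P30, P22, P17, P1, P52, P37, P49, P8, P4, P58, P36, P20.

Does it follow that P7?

No

Forward chaining from the given facts derives: P19, P57, P48, P23, P60, P46, P3, P56, P41, P54, P61, P26, P10, P18, P42, P45, P43, P32, P2, P25, P59, P38, P51, P53, P55, P62, P35, P31, P33, P13, P5.
The only rule concluding P7 is R16, which needs P44; that is never established.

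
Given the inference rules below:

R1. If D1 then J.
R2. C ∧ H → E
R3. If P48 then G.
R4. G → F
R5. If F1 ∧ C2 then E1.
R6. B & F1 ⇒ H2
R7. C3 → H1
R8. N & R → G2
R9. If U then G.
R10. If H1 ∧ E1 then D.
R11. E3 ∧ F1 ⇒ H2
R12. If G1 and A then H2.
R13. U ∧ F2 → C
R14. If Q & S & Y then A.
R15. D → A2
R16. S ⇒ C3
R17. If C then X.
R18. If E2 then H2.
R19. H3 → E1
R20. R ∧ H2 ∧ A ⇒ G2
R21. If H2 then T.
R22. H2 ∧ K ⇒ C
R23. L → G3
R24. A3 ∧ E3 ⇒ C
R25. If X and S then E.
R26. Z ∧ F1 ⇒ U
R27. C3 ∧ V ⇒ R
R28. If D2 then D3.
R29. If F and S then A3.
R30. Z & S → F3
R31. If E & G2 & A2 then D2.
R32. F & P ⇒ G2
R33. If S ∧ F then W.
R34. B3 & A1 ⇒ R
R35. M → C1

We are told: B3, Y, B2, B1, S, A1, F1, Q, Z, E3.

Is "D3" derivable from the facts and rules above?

Forward chaining from the given facts derives: H2, A, C3, T, U, F3, R, H1, G, G2, F, A3, W, C, X, E.
The only rule concluding D3 is R28, which needs D2; that is never established.

No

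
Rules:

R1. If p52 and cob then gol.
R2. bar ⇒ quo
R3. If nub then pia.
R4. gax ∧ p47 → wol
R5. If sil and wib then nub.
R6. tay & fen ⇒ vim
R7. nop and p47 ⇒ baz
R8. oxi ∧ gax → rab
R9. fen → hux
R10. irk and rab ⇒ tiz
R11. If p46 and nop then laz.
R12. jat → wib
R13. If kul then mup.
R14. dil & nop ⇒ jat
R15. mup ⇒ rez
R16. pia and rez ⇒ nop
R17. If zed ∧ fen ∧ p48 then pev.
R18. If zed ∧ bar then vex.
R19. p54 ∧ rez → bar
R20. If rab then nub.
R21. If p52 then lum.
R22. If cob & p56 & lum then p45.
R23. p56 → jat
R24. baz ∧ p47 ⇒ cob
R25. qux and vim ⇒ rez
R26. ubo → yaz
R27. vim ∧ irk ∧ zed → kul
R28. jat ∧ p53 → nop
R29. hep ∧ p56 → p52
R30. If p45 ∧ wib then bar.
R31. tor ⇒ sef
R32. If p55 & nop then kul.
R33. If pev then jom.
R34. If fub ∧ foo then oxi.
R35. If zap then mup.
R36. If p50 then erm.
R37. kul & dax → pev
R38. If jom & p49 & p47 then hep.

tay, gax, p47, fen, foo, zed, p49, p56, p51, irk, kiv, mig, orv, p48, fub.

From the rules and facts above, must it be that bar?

Yes

vim  (by R6: tay, fen)
pev  (by R17: zed, fen, p48)
jat  (by R23: p56)
kul  (by R27: vim, irk, zed)
jom  (by R33: pev)
oxi  (by R34: fub, foo)
hep  (by R38: jom, p49, p47)
rab  (by R8: oxi, gax)
wib  (by R12: jat)
mup  (by R13: kul)
rez  (by R15: mup)
nub  (by R20: rab)
p52  (by R29: hep, p56)
pia  (by R3: nub)
nop  (by R16: pia, rez)
lum  (by R21: p52)
baz  (by R7: nop, p47)
cob  (by R24: baz, p47)
p45  (by R22: cob, p56, lum)
bar  (by R30: p45, wib)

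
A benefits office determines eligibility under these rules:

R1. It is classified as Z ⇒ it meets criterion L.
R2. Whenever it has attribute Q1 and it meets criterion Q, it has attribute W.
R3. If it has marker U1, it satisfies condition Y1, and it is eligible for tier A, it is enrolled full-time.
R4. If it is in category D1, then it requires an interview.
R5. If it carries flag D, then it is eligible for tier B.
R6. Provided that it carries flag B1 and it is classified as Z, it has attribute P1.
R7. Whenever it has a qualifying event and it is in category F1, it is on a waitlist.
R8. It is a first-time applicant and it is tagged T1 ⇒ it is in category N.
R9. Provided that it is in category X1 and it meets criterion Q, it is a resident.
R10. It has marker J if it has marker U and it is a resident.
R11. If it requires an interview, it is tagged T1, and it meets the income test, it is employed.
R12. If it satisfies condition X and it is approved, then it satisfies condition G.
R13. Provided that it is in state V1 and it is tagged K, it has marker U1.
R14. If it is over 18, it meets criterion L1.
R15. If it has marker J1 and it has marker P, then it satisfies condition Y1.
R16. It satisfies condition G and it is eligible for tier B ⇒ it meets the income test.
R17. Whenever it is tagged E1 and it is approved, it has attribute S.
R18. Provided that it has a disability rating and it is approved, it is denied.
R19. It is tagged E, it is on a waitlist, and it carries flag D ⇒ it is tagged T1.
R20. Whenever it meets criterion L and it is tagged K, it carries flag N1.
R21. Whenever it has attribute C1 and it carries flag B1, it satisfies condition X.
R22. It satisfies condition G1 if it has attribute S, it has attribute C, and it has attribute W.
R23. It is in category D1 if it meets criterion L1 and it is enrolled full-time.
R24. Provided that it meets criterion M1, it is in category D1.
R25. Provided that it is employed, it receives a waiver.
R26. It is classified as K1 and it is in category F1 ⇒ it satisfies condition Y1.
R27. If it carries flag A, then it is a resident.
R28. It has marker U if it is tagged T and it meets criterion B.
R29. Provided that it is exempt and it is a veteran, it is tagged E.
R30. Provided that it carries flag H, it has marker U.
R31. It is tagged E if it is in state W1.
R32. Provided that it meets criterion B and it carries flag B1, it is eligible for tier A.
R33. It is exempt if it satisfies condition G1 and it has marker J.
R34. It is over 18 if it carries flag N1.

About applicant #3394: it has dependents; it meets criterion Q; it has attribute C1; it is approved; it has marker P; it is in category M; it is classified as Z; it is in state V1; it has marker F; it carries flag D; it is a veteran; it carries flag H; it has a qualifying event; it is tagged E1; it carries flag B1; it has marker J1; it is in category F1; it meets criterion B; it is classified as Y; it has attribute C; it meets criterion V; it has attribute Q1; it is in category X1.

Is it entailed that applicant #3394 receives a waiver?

No

Forward chaining from the given facts derives: meets criterion L, has attribute W, is eligible for tier B, has attribute P1, is on a waitlist, is a resident, satisfies condition Y1, has attribute S, satisfies condition X, satisfies condition G1, has marker U, is eligible for tier A, has marker J, satisfies condition G, meets the income test, is exempt, is tagged E, is tagged T1.
The only rule concluding "it receives a waiver" is R25, which needs "it is employed"; that is never established.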